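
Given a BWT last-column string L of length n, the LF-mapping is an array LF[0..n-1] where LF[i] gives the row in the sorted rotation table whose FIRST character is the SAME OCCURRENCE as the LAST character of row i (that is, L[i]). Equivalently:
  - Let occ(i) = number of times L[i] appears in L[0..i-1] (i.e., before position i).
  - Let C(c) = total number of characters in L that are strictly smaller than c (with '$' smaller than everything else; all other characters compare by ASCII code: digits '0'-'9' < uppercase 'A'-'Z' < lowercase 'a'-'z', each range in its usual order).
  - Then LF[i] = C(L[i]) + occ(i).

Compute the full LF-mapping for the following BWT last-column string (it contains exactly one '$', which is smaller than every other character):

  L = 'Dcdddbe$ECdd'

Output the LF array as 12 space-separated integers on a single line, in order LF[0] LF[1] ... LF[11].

Answer: 2 5 6 7 8 4 11 0 3 1 9 10

Derivation:
Char counts: '$':1, 'C':1, 'D':1, 'E':1, 'b':1, 'c':1, 'd':5, 'e':1
C (first-col start): C('$')=0, C('C')=1, C('D')=2, C('E')=3, C('b')=4, C('c')=5, C('d')=6, C('e')=11
L[0]='D': occ=0, LF[0]=C('D')+0=2+0=2
L[1]='c': occ=0, LF[1]=C('c')+0=5+0=5
L[2]='d': occ=0, LF[2]=C('d')+0=6+0=6
L[3]='d': occ=1, LF[3]=C('d')+1=6+1=7
L[4]='d': occ=2, LF[4]=C('d')+2=6+2=8
L[5]='b': occ=0, LF[5]=C('b')+0=4+0=4
L[6]='e': occ=0, LF[6]=C('e')+0=11+0=11
L[7]='$': occ=0, LF[7]=C('$')+0=0+0=0
L[8]='E': occ=0, LF[8]=C('E')+0=3+0=3
L[9]='C': occ=0, LF[9]=C('C')+0=1+0=1
L[10]='d': occ=3, LF[10]=C('d')+3=6+3=9
L[11]='d': occ=4, LF[11]=C('d')+4=6+4=10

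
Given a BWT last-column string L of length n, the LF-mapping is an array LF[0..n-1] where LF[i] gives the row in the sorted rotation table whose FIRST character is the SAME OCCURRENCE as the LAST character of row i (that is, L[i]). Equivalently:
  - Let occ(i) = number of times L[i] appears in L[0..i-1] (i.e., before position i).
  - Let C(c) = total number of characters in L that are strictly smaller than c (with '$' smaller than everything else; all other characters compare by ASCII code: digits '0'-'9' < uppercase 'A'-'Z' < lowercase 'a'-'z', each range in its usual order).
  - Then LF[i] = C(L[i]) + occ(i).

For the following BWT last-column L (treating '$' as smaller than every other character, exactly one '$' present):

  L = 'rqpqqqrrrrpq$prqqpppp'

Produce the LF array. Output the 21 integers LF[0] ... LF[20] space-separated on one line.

Answer: 15 8 1 9 10 11 16 17 18 19 2 12 0 3 20 13 14 4 5 6 7

Derivation:
Char counts: '$':1, 'p':7, 'q':7, 'r':6
C (first-col start): C('$')=0, C('p')=1, C('q')=8, C('r')=15
L[0]='r': occ=0, LF[0]=C('r')+0=15+0=15
L[1]='q': occ=0, LF[1]=C('q')+0=8+0=8
L[2]='p': occ=0, LF[2]=C('p')+0=1+0=1
L[3]='q': occ=1, LF[3]=C('q')+1=8+1=9
L[4]='q': occ=2, LF[4]=C('q')+2=8+2=10
L[5]='q': occ=3, LF[5]=C('q')+3=8+3=11
L[6]='r': occ=1, LF[6]=C('r')+1=15+1=16
L[7]='r': occ=2, LF[7]=C('r')+2=15+2=17
L[8]='r': occ=3, LF[8]=C('r')+3=15+3=18
L[9]='r': occ=4, LF[9]=C('r')+4=15+4=19
L[10]='p': occ=1, LF[10]=C('p')+1=1+1=2
L[11]='q': occ=4, LF[11]=C('q')+4=8+4=12
L[12]='$': occ=0, LF[12]=C('$')+0=0+0=0
L[13]='p': occ=2, LF[13]=C('p')+2=1+2=3
L[14]='r': occ=5, LF[14]=C('r')+5=15+5=20
L[15]='q': occ=5, LF[15]=C('q')+5=8+5=13
L[16]='q': occ=6, LF[16]=C('q')+6=8+6=14
L[17]='p': occ=3, LF[17]=C('p')+3=1+3=4
L[18]='p': occ=4, LF[18]=C('p')+4=1+4=5
L[19]='p': occ=5, LF[19]=C('p')+5=1+5=6
L[20]='p': occ=6, LF[20]=C('p')+6=1+6=7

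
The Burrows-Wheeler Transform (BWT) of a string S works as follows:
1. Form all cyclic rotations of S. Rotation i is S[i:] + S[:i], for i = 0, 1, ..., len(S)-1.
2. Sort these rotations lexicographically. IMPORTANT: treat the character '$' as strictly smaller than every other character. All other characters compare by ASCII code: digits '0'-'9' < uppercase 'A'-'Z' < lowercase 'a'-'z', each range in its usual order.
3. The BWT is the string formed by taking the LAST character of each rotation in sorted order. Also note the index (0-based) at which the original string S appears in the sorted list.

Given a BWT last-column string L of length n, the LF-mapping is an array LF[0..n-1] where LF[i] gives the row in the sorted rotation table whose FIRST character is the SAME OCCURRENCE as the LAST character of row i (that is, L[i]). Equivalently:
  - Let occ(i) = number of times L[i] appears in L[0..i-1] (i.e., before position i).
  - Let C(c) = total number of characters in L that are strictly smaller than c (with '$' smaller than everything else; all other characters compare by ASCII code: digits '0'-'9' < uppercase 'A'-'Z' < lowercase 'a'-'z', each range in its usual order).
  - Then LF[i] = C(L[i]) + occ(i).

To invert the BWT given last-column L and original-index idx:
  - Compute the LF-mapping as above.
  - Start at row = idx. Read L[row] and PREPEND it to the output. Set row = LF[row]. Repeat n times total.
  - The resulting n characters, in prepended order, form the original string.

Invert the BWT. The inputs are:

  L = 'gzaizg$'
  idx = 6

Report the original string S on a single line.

LF mapping: 2 5 1 4 6 3 0
Walk LF starting at row 6, prepending L[row]:
  step 1: row=6, L[6]='$', prepend. Next row=LF[6]=0
  step 2: row=0, L[0]='g', prepend. Next row=LF[0]=2
  step 3: row=2, L[2]='a', prepend. Next row=LF[2]=1
  step 4: row=1, L[1]='z', prepend. Next row=LF[1]=5
  step 5: row=5, L[5]='g', prepend. Next row=LF[5]=3
  step 6: row=3, L[3]='i', prepend. Next row=LF[3]=4
  step 7: row=4, L[4]='z', prepend. Next row=LF[4]=6
Reversed output: zigzag$

Answer: zigzag$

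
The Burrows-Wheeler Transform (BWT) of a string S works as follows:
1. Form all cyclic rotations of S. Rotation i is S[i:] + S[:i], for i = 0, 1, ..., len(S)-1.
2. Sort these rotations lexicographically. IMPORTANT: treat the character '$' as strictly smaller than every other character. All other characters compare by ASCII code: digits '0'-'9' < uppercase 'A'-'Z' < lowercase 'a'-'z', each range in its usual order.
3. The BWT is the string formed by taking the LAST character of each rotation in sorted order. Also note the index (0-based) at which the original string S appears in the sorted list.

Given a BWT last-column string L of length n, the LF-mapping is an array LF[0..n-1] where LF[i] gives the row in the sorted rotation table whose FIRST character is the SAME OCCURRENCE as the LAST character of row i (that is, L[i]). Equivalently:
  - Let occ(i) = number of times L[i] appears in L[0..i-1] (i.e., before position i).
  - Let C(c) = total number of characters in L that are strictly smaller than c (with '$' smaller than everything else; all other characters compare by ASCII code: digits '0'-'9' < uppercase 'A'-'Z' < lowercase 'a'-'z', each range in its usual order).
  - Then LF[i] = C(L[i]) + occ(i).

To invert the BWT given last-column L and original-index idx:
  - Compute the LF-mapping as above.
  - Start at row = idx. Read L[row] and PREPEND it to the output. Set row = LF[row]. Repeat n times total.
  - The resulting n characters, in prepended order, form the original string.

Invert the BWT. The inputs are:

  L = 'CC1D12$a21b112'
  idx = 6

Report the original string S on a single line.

Answer: 21a22bC111D1C$

Derivation:
LF mapping: 9 10 1 11 2 6 0 12 7 3 13 4 5 8
Walk LF starting at row 6, prepending L[row]:
  step 1: row=6, L[6]='$', prepend. Next row=LF[6]=0
  step 2: row=0, L[0]='C', prepend. Next row=LF[0]=9
  step 3: row=9, L[9]='1', prepend. Next row=LF[9]=3
  step 4: row=3, L[3]='D', prepend. Next row=LF[3]=11
  step 5: row=11, L[11]='1', prepend. Next row=LF[11]=4
  step 6: row=4, L[4]='1', prepend. Next row=LF[4]=2
  step 7: row=2, L[2]='1', prepend. Next row=LF[2]=1
  step 8: row=1, L[1]='C', prepend. Next row=LF[1]=10
  step 9: row=10, L[10]='b', prepend. Next row=LF[10]=13
  step 10: row=13, L[13]='2', prepend. Next row=LF[13]=8
  step 11: row=8, L[8]='2', prepend. Next row=LF[8]=7
  step 12: row=7, L[7]='a', prepend. Next row=LF[7]=12
  step 13: row=12, L[12]='1', prepend. Next row=LF[12]=5
  step 14: row=5, L[5]='2', prepend. Next row=LF[5]=6
Reversed output: 21a22bC111D1C$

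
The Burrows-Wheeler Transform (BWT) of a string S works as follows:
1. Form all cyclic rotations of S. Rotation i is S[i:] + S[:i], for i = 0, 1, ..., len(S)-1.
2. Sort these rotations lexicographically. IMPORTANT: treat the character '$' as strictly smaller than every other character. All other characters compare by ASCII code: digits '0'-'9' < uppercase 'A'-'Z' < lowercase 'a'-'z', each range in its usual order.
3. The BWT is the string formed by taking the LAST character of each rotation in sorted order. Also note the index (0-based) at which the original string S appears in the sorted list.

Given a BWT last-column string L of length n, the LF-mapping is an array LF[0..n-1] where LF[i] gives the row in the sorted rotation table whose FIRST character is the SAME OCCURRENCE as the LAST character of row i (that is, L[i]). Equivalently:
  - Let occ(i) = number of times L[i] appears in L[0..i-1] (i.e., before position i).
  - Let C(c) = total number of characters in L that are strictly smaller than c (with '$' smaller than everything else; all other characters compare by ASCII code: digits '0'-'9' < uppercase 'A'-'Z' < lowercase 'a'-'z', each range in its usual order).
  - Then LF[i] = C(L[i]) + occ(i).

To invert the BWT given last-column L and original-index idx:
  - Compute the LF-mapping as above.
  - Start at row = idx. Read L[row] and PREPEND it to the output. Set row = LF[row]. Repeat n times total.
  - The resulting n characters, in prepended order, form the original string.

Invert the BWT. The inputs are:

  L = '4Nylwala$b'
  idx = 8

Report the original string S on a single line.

LF mapping: 1 2 9 6 8 3 7 4 0 5
Walk LF starting at row 8, prepending L[row]:
  step 1: row=8, L[8]='$', prepend. Next row=LF[8]=0
  step 2: row=0, L[0]='4', prepend. Next row=LF[0]=1
  step 3: row=1, L[1]='N', prepend. Next row=LF[1]=2
  step 4: row=2, L[2]='y', prepend. Next row=LF[2]=9
  step 5: row=9, L[9]='b', prepend. Next row=LF[9]=5
  step 6: row=5, L[5]='a', prepend. Next row=LF[5]=3
  step 7: row=3, L[3]='l', prepend. Next row=LF[3]=6
  step 8: row=6, L[6]='l', prepend. Next row=LF[6]=7
  step 9: row=7, L[7]='a', prepend. Next row=LF[7]=4
  step 10: row=4, L[4]='w', prepend. Next row=LF[4]=8
Reversed output: wallabyN4$

Answer: wallabyN4$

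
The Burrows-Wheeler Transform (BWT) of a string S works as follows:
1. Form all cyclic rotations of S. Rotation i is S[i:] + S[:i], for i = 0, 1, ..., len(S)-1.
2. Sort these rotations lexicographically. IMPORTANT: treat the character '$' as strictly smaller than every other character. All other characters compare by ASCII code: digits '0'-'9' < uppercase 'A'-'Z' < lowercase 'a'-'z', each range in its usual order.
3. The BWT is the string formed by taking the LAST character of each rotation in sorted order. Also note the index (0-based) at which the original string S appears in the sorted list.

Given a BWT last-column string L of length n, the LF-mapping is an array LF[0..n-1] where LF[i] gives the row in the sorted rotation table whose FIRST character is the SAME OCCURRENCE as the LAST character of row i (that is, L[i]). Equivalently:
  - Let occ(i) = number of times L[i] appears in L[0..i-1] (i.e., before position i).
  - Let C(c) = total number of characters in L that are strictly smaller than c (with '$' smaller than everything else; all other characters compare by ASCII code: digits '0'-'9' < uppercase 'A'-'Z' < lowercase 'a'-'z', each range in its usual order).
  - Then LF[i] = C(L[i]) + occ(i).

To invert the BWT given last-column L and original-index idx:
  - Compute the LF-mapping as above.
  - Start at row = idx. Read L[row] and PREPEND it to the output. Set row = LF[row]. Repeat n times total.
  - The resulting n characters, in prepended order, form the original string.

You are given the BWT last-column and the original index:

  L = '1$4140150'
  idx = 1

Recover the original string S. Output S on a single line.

Answer: 01405411$

Derivation:
LF mapping: 3 0 6 4 7 1 5 8 2
Walk LF starting at row 1, prepending L[row]:
  step 1: row=1, L[1]='$', prepend. Next row=LF[1]=0
  step 2: row=0, L[0]='1', prepend. Next row=LF[0]=3
  step 3: row=3, L[3]='1', prepend. Next row=LF[3]=4
  step 4: row=4, L[4]='4', prepend. Next row=LF[4]=7
  step 5: row=7, L[7]='5', prepend. Next row=LF[7]=8
  step 6: row=8, L[8]='0', prepend. Next row=LF[8]=2
  step 7: row=2, L[2]='4', prepend. Next row=LF[2]=6
  step 8: row=6, L[6]='1', prepend. Next row=LF[6]=5
  step 9: row=5, L[5]='0', prepend. Next row=LF[5]=1
Reversed output: 01405411$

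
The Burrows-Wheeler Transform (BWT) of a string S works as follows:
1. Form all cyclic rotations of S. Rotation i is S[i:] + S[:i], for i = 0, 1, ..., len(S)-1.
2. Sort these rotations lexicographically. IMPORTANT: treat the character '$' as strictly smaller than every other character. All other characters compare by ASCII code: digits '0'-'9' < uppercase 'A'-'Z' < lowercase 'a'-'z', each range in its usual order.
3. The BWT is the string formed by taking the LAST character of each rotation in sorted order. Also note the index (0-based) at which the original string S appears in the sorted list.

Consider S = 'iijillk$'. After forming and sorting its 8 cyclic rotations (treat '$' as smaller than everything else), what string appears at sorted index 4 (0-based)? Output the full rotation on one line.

All 8 rotations (rotation i = S[i:]+S[:i]):
  rot[0] = iijillk$
  rot[1] = ijillk$i
  rot[2] = jillk$ii
  rot[3] = illk$iij
  rot[4] = llk$iiji
  rot[5] = lk$iijil
  rot[6] = k$iijill
  rot[7] = $iijillk
Sorted (with $ < everything):
  sorted[0] = $iijillk
  sorted[1] = iijillk$
  sorted[2] = ijillk$i
  sorted[3] = illk$iij
  sorted[4] = jillk$ii
  sorted[5] = k$iijill
  sorted[6] = lk$iijil
  sorted[7] = llk$iiji
sorted[4] = jillk$ii

Answer: jillk$ii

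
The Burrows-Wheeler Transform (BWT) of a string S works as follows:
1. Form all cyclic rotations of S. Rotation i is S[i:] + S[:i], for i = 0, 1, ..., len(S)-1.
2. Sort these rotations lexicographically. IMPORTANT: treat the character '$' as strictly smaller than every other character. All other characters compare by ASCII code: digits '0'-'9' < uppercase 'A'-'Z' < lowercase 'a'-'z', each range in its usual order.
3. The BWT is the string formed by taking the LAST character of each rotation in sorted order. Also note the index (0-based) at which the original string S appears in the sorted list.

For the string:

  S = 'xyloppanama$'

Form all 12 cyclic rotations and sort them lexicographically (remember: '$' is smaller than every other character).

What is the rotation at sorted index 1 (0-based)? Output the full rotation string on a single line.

Answer: a$xyloppanam

Derivation:
All 12 rotations (rotation i = S[i:]+S[:i]):
  rot[0] = xyloppanama$
  rot[1] = yloppanama$x
  rot[2] = loppanama$xy
  rot[3] = oppanama$xyl
  rot[4] = ppanama$xylo
  rot[5] = panama$xylop
  rot[6] = anama$xylopp
  rot[7] = nama$xyloppa
  rot[8] = ama$xyloppan
  rot[9] = ma$xyloppana
  rot[10] = a$xyloppanam
  rot[11] = $xyloppanama
Sorted (with $ < everything):
  sorted[0] = $xyloppanama
  sorted[1] = a$xyloppanam
  sorted[2] = ama$xyloppan
  sorted[3] = anama$xylopp
  sorted[4] = loppanama$xy
  sorted[5] = ma$xyloppana
  sorted[6] = nama$xyloppa
  sorted[7] = oppanama$xyl
  sorted[8] = panama$xylop
  sorted[9] = ppanama$xylo
  sorted[10] = xyloppanama$
  sorted[11] = yloppanama$x
sorted[1] = a$xyloppanam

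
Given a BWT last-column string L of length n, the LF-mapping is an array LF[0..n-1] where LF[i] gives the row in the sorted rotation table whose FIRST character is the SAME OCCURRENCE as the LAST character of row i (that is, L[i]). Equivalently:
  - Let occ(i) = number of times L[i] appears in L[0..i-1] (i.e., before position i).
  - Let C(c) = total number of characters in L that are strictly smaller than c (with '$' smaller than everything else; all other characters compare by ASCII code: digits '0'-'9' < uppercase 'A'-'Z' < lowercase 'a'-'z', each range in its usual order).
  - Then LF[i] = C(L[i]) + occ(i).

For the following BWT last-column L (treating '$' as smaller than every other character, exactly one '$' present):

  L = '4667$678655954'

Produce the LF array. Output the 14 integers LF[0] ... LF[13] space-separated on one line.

Answer: 1 6 7 10 0 8 11 12 9 3 4 13 5 2

Derivation:
Char counts: '$':1, '4':2, '5':3, '6':4, '7':2, '8':1, '9':1
C (first-col start): C('$')=0, C('4')=1, C('5')=3, C('6')=6, C('7')=10, C('8')=12, C('9')=13
L[0]='4': occ=0, LF[0]=C('4')+0=1+0=1
L[1]='6': occ=0, LF[1]=C('6')+0=6+0=6
L[2]='6': occ=1, LF[2]=C('6')+1=6+1=7
L[3]='7': occ=0, LF[3]=C('7')+0=10+0=10
L[4]='$': occ=0, LF[4]=C('$')+0=0+0=0
L[5]='6': occ=2, LF[5]=C('6')+2=6+2=8
L[6]='7': occ=1, LF[6]=C('7')+1=10+1=11
L[7]='8': occ=0, LF[7]=C('8')+0=12+0=12
L[8]='6': occ=3, LF[8]=C('6')+3=6+3=9
L[9]='5': occ=0, LF[9]=C('5')+0=3+0=3
L[10]='5': occ=1, LF[10]=C('5')+1=3+1=4
L[11]='9': occ=0, LF[11]=C('9')+0=13+0=13
L[12]='5': occ=2, LF[12]=C('5')+2=3+2=5
L[13]='4': occ=1, LF[13]=C('4')+1=1+1=2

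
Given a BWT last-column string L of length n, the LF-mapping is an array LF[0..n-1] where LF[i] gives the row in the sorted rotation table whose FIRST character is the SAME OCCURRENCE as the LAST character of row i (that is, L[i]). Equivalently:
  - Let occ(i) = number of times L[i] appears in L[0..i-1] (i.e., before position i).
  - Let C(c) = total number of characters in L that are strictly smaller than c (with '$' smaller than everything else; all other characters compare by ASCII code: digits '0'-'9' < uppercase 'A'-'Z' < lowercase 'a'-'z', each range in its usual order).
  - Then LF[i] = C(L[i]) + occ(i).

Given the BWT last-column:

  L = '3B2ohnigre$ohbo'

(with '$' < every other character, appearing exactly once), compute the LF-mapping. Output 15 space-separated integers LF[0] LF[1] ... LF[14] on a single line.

Char counts: '$':1, '2':1, '3':1, 'B':1, 'b':1, 'e':1, 'g':1, 'h':2, 'i':1, 'n':1, 'o':3, 'r':1
C (first-col start): C('$')=0, C('2')=1, C('3')=2, C('B')=3, C('b')=4, C('e')=5, C('g')=6, C('h')=7, C('i')=9, C('n')=10, C('o')=11, C('r')=14
L[0]='3': occ=0, LF[0]=C('3')+0=2+0=2
L[1]='B': occ=0, LF[1]=C('B')+0=3+0=3
L[2]='2': occ=0, LF[2]=C('2')+0=1+0=1
L[3]='o': occ=0, LF[3]=C('o')+0=11+0=11
L[4]='h': occ=0, LF[4]=C('h')+0=7+0=7
L[5]='n': occ=0, LF[5]=C('n')+0=10+0=10
L[6]='i': occ=0, LF[6]=C('i')+0=9+0=9
L[7]='g': occ=0, LF[7]=C('g')+0=6+0=6
L[8]='r': occ=0, LF[8]=C('r')+0=14+0=14
L[9]='e': occ=0, LF[9]=C('e')+0=5+0=5
L[10]='$': occ=0, LF[10]=C('$')+0=0+0=0
L[11]='o': occ=1, LF[11]=C('o')+1=11+1=12
L[12]='h': occ=1, LF[12]=C('h')+1=7+1=8
L[13]='b': occ=0, LF[13]=C('b')+0=4+0=4
L[14]='o': occ=2, LF[14]=C('o')+2=11+2=13

Answer: 2 3 1 11 7 10 9 6 14 5 0 12 8 4 13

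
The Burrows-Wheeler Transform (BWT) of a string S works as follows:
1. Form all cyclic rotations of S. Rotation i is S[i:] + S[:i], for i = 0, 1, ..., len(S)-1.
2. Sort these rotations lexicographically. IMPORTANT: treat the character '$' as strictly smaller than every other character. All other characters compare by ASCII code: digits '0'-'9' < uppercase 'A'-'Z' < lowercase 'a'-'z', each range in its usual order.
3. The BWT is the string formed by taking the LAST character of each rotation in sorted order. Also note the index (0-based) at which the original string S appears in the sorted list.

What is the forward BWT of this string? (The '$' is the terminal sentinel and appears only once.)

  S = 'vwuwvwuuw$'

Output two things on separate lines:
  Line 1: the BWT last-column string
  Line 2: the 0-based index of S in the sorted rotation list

Answer: wwuww$uvvu
5

Derivation:
All 10 rotations (rotation i = S[i:]+S[:i]):
  rot[0] = vwuwvwuuw$
  rot[1] = wuwvwuuw$v
  rot[2] = uwvwuuw$vw
  rot[3] = wvwuuw$vwu
  rot[4] = vwuuw$vwuw
  rot[5] = wuuw$vwuwv
  rot[6] = uuw$vwuwvw
  rot[7] = uw$vwuwvwu
  rot[8] = w$vwuwvwuu
  rot[9] = $vwuwvwuuw
Sorted (with $ < everything):
  sorted[0] = $vwuwvwuuw  (last char: 'w')
  sorted[1] = uuw$vwuwvw  (last char: 'w')
  sorted[2] = uw$vwuwvwu  (last char: 'u')
  sorted[3] = uwvwuuw$vw  (last char: 'w')
  sorted[4] = vwuuw$vwuw  (last char: 'w')
  sorted[5] = vwuwvwuuw$  (last char: '$')
  sorted[6] = w$vwuwvwuu  (last char: 'u')
  sorted[7] = wuuw$vwuwv  (last char: 'v')
  sorted[8] = wuwvwuuw$v  (last char: 'v')
  sorted[9] = wvwuuw$vwu  (last char: 'u')
Last column: wwuww$uvvu
Original string S is at sorted index 5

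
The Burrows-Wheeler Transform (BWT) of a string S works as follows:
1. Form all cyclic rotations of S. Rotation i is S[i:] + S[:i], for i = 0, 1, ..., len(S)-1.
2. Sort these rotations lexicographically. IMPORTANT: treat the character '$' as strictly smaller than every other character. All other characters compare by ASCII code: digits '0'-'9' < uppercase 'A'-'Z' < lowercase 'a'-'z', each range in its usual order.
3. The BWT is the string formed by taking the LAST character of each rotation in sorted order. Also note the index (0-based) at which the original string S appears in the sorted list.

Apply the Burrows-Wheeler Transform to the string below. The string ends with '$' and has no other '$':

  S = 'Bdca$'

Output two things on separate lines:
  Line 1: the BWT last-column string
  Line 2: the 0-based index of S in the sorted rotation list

All 5 rotations (rotation i = S[i:]+S[:i]):
  rot[0] = Bdca$
  rot[1] = dca$B
  rot[2] = ca$Bd
  rot[3] = a$Bdc
  rot[4] = $Bdca
Sorted (with $ < everything):
  sorted[0] = $Bdca  (last char: 'a')
  sorted[1] = Bdca$  (last char: '$')
  sorted[2] = a$Bdc  (last char: 'c')
  sorted[3] = ca$Bd  (last char: 'd')
  sorted[4] = dca$B  (last char: 'B')
Last column: a$cdB
Original string S is at sorted index 1

Answer: a$cdB
1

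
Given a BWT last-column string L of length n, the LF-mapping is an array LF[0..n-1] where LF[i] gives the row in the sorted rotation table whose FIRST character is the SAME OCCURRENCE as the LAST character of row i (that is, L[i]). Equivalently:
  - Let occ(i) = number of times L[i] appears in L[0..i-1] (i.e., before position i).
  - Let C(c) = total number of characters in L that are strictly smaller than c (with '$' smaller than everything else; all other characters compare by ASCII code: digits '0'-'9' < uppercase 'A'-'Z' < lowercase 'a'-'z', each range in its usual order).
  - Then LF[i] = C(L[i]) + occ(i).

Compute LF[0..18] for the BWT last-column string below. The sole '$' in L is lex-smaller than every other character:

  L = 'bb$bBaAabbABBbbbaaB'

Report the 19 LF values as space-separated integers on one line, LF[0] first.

Char counts: '$':1, 'A':2, 'B':4, 'a':4, 'b':8
C (first-col start): C('$')=0, C('A')=1, C('B')=3, C('a')=7, C('b')=11
L[0]='b': occ=0, LF[0]=C('b')+0=11+0=11
L[1]='b': occ=1, LF[1]=C('b')+1=11+1=12
L[2]='$': occ=0, LF[2]=C('$')+0=0+0=0
L[3]='b': occ=2, LF[3]=C('b')+2=11+2=13
L[4]='B': occ=0, LF[4]=C('B')+0=3+0=3
L[5]='a': occ=0, LF[5]=C('a')+0=7+0=7
L[6]='A': occ=0, LF[6]=C('A')+0=1+0=1
L[7]='a': occ=1, LF[7]=C('a')+1=7+1=8
L[8]='b': occ=3, LF[8]=C('b')+3=11+3=14
L[9]='b': occ=4, LF[9]=C('b')+4=11+4=15
L[10]='A': occ=1, LF[10]=C('A')+1=1+1=2
L[11]='B': occ=1, LF[11]=C('B')+1=3+1=4
L[12]='B': occ=2, LF[12]=C('B')+2=3+2=5
L[13]='b': occ=5, LF[13]=C('b')+5=11+5=16
L[14]='b': occ=6, LF[14]=C('b')+6=11+6=17
L[15]='b': occ=7, LF[15]=C('b')+7=11+7=18
L[16]='a': occ=2, LF[16]=C('a')+2=7+2=9
L[17]='a': occ=3, LF[17]=C('a')+3=7+3=10
L[18]='B': occ=3, LF[18]=C('B')+3=3+3=6

Answer: 11 12 0 13 3 7 1 8 14 15 2 4 5 16 17 18 9 10 6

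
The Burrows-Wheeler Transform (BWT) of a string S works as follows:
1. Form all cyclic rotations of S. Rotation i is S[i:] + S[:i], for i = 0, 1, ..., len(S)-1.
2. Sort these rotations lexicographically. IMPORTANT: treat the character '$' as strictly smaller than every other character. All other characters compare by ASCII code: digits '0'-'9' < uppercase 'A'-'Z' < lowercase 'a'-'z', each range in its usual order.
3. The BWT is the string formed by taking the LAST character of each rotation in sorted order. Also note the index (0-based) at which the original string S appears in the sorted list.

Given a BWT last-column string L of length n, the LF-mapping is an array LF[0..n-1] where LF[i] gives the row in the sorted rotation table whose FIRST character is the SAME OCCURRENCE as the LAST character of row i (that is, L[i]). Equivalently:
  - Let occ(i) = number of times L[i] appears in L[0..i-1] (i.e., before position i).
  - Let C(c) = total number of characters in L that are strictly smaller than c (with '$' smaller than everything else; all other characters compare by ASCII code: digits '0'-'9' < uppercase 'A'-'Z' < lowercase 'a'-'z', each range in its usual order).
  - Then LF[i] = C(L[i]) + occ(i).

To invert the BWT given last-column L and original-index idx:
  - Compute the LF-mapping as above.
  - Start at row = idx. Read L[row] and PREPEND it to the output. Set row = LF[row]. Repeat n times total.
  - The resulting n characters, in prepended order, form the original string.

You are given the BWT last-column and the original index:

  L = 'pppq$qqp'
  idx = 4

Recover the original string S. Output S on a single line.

LF mapping: 1 2 3 5 0 6 7 4
Walk LF starting at row 4, prepending L[row]:
  step 1: row=4, L[4]='$', prepend. Next row=LF[4]=0
  step 2: row=0, L[0]='p', prepend. Next row=LF[0]=1
  step 3: row=1, L[1]='p', prepend. Next row=LF[1]=2
  step 4: row=2, L[2]='p', prepend. Next row=LF[2]=3
  step 5: row=3, L[3]='q', prepend. Next row=LF[3]=5
  step 6: row=5, L[5]='q', prepend. Next row=LF[5]=6
  step 7: row=6, L[6]='q', prepend. Next row=LF[6]=7
  step 8: row=7, L[7]='p', prepend. Next row=LF[7]=4
Reversed output: pqqqppp$

Answer: pqqqppp$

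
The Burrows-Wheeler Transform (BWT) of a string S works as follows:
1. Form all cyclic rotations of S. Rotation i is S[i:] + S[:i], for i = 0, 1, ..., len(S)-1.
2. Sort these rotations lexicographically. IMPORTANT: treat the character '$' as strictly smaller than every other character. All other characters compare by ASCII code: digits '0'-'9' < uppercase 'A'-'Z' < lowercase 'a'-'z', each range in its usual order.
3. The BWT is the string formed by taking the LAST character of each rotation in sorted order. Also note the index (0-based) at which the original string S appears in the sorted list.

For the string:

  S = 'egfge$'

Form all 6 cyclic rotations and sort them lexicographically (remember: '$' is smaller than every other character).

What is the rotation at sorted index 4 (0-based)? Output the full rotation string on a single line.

Answer: ge$egf

Derivation:
All 6 rotations (rotation i = S[i:]+S[:i]):
  rot[0] = egfge$
  rot[1] = gfge$e
  rot[2] = fge$eg
  rot[3] = ge$egf
  rot[4] = e$egfg
  rot[5] = $egfge
Sorted (with $ < everything):
  sorted[0] = $egfge
  sorted[1] = e$egfg
  sorted[2] = egfge$
  sorted[3] = fge$eg
  sorted[4] = ge$egf
  sorted[5] = gfge$e
sorted[4] = ge$egf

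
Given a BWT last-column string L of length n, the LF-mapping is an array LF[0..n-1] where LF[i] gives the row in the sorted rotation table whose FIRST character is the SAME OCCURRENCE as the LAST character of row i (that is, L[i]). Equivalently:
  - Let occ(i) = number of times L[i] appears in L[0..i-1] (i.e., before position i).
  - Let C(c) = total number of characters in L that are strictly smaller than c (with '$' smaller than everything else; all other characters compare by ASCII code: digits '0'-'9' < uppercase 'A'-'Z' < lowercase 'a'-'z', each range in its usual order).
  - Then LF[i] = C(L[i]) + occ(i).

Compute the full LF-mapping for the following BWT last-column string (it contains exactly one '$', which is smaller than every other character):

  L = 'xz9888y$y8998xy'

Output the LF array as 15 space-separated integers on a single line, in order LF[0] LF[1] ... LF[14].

Answer: 9 14 6 1 2 3 11 0 12 4 7 8 5 10 13

Derivation:
Char counts: '$':1, '8':5, '9':3, 'x':2, 'y':3, 'z':1
C (first-col start): C('$')=0, C('8')=1, C('9')=6, C('x')=9, C('y')=11, C('z')=14
L[0]='x': occ=0, LF[0]=C('x')+0=9+0=9
L[1]='z': occ=0, LF[1]=C('z')+0=14+0=14
L[2]='9': occ=0, LF[2]=C('9')+0=6+0=6
L[3]='8': occ=0, LF[3]=C('8')+0=1+0=1
L[4]='8': occ=1, LF[4]=C('8')+1=1+1=2
L[5]='8': occ=2, LF[5]=C('8')+2=1+2=3
L[6]='y': occ=0, LF[6]=C('y')+0=11+0=11
L[7]='$': occ=0, LF[7]=C('$')+0=0+0=0
L[8]='y': occ=1, LF[8]=C('y')+1=11+1=12
L[9]='8': occ=3, LF[9]=C('8')+3=1+3=4
L[10]='9': occ=1, LF[10]=C('9')+1=6+1=7
L[11]='9': occ=2, LF[11]=C('9')+2=6+2=8
L[12]='8': occ=4, LF[12]=C('8')+4=1+4=5
L[13]='x': occ=1, LF[13]=C('x')+1=9+1=10
L[14]='y': occ=2, LF[14]=C('y')+2=11+2=13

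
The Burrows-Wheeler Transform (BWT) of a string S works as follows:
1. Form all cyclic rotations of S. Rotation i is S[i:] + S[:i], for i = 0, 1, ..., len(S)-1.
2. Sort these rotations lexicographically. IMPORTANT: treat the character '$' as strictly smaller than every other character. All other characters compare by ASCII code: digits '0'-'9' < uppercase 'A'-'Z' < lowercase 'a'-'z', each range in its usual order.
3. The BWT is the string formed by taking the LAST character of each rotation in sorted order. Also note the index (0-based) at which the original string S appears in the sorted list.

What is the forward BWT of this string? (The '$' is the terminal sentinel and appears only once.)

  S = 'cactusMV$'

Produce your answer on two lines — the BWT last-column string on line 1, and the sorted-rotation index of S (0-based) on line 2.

All 9 rotations (rotation i = S[i:]+S[:i]):
  rot[0] = cactusMV$
  rot[1] = actusMV$c
  rot[2] = ctusMV$ca
  rot[3] = tusMV$cac
  rot[4] = usMV$cact
  rot[5] = sMV$cactu
  rot[6] = MV$cactus
  rot[7] = V$cactusM
  rot[8] = $cactusMV
Sorted (with $ < everything):
  sorted[0] = $cactusMV  (last char: 'V')
  sorted[1] = MV$cactus  (last char: 's')
  sorted[2] = V$cactusM  (last char: 'M')
  sorted[3] = actusMV$c  (last char: 'c')
  sorted[4] = cactusMV$  (last char: '$')
  sorted[5] = ctusMV$ca  (last char: 'a')
  sorted[6] = sMV$cactu  (last char: 'u')
  sorted[7] = tusMV$cac  (last char: 'c')
  sorted[8] = usMV$cact  (last char: 't')
Last column: VsMc$auct
Original string S is at sorted index 4

Answer: VsMc$auct
4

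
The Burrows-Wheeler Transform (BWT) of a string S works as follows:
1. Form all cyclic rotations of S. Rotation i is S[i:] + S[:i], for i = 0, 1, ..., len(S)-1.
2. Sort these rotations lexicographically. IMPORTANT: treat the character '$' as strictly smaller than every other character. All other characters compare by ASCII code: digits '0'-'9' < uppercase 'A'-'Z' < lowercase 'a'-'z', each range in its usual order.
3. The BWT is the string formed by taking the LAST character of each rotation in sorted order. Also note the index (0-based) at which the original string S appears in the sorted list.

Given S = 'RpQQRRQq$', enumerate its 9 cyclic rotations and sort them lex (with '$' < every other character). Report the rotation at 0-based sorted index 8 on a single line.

Answer: q$RpQQRRQ

Derivation:
All 9 rotations (rotation i = S[i:]+S[:i]):
  rot[0] = RpQQRRQq$
  rot[1] = pQQRRQq$R
  rot[2] = QQRRQq$Rp
  rot[3] = QRRQq$RpQ
  rot[4] = RRQq$RpQQ
  rot[5] = RQq$RpQQR
  rot[6] = Qq$RpQQRR
  rot[7] = q$RpQQRRQ
  rot[8] = $RpQQRRQq
Sorted (with $ < everything):
  sorted[0] = $RpQQRRQq
  sorted[1] = QQRRQq$Rp
  sorted[2] = QRRQq$RpQ
  sorted[3] = Qq$RpQQRR
  sorted[4] = RQq$RpQQR
  sorted[5] = RRQq$RpQQ
  sorted[6] = RpQQRRQq$
  sorted[7] = pQQRRQq$R
  sorted[8] = q$RpQQRRQ
sorted[8] = q$RpQQRRQ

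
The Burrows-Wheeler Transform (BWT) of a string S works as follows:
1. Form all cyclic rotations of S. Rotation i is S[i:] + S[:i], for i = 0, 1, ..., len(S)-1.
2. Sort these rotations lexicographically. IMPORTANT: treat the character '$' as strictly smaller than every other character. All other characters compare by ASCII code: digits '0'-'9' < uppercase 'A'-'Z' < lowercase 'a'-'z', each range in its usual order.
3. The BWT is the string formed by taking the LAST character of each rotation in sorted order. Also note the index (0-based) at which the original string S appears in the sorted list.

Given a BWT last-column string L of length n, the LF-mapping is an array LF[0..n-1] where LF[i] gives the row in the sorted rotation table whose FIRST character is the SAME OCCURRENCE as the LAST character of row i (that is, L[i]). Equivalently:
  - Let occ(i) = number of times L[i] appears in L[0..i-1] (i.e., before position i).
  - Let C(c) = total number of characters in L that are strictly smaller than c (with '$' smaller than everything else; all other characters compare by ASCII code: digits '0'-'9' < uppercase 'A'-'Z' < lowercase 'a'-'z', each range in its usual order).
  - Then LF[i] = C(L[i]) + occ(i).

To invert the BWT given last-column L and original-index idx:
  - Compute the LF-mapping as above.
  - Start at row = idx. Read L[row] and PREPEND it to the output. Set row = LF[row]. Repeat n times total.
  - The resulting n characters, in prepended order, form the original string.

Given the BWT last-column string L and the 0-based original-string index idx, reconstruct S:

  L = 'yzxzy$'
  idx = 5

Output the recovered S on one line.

Answer: zyzxy$

Derivation:
LF mapping: 2 4 1 5 3 0
Walk LF starting at row 5, prepending L[row]:
  step 1: row=5, L[5]='$', prepend. Next row=LF[5]=0
  step 2: row=0, L[0]='y', prepend. Next row=LF[0]=2
  step 3: row=2, L[2]='x', prepend. Next row=LF[2]=1
  step 4: row=1, L[1]='z', prepend. Next row=LF[1]=4
  step 5: row=4, L[4]='y', prepend. Next row=LF[4]=3
  step 6: row=3, L[3]='z', prepend. Next row=LF[3]=5
Reversed output: zyzxy$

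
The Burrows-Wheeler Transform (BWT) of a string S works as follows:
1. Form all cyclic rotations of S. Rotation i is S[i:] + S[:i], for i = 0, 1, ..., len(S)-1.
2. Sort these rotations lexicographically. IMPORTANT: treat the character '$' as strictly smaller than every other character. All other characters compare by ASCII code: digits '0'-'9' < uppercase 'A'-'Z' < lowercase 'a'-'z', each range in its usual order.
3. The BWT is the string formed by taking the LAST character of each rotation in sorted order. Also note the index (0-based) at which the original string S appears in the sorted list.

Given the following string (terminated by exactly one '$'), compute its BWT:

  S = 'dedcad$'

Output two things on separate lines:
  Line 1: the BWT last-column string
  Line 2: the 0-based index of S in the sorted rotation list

Answer: dcdae$d
5

Derivation:
All 7 rotations (rotation i = S[i:]+S[:i]):
  rot[0] = dedcad$
  rot[1] = edcad$d
  rot[2] = dcad$de
  rot[3] = cad$ded
  rot[4] = ad$dedc
  rot[5] = d$dedca
  rot[6] = $dedcad
Sorted (with $ < everything):
  sorted[0] = $dedcad  (last char: 'd')
  sorted[1] = ad$dedc  (last char: 'c')
  sorted[2] = cad$ded  (last char: 'd')
  sorted[3] = d$dedca  (last char: 'a')
  sorted[4] = dcad$de  (last char: 'e')
  sorted[5] = dedcad$  (last char: '$')
  sorted[6] = edcad$d  (last char: 'd')
Last column: dcdae$d
Original string S is at sorted index 5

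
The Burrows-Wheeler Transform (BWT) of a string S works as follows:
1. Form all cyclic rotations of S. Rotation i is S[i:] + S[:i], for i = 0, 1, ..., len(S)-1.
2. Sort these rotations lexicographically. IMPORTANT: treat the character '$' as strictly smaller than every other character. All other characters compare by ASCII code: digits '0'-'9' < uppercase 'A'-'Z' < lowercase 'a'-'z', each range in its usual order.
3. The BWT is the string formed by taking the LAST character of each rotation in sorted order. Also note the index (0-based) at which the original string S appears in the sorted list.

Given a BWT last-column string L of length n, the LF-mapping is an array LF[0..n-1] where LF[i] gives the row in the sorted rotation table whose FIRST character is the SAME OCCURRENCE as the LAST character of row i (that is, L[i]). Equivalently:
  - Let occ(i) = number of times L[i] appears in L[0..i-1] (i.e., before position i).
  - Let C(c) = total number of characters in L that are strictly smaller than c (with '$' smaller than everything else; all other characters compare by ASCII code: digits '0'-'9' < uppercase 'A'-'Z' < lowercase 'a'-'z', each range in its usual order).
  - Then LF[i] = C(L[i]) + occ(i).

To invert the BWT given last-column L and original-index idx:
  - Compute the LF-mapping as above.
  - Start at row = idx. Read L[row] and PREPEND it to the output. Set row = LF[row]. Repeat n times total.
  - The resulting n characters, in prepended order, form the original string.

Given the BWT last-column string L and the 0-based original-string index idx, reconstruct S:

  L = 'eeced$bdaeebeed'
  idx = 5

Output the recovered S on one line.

Answer: dcbddeeeebeeae$

Derivation:
LF mapping: 8 9 4 10 5 0 2 6 1 11 12 3 13 14 7
Walk LF starting at row 5, prepending L[row]:
  step 1: row=5, L[5]='$', prepend. Next row=LF[5]=0
  step 2: row=0, L[0]='e', prepend. Next row=LF[0]=8
  step 3: row=8, L[8]='a', prepend. Next row=LF[8]=1
  step 4: row=1, L[1]='e', prepend. Next row=LF[1]=9
  step 5: row=9, L[9]='e', prepend. Next row=LF[9]=11
  step 6: row=11, L[11]='b', prepend. Next row=LF[11]=3
  step 7: row=3, L[3]='e', prepend. Next row=LF[3]=10
  step 8: row=10, L[10]='e', prepend. Next row=LF[10]=12
  step 9: row=12, L[12]='e', prepend. Next row=LF[12]=13
  step 10: row=13, L[13]='e', prepend. Next row=LF[13]=14
  step 11: row=14, L[14]='d', prepend. Next row=LF[14]=7
  step 12: row=7, L[7]='d', prepend. Next row=LF[7]=6
  step 13: row=6, L[6]='b', prepend. Next row=LF[6]=2
  step 14: row=2, L[2]='c', prepend. Next row=LF[2]=4
  step 15: row=4, L[4]='d', prepend. Next row=LF[4]=5
Reversed output: dcbddeeeebeeae$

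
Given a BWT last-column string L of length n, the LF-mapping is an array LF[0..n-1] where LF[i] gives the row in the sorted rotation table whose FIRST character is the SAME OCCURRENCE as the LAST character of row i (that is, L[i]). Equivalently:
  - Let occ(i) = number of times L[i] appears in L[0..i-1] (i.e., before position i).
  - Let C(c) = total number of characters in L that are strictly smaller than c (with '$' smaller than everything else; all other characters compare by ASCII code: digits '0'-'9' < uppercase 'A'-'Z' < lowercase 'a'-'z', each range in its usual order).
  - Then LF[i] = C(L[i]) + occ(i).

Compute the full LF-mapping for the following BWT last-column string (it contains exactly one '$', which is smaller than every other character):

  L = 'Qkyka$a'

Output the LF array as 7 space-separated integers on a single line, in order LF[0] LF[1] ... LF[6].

Answer: 1 4 6 5 2 0 3

Derivation:
Char counts: '$':1, 'Q':1, 'a':2, 'k':2, 'y':1
C (first-col start): C('$')=0, C('Q')=1, C('a')=2, C('k')=4, C('y')=6
L[0]='Q': occ=0, LF[0]=C('Q')+0=1+0=1
L[1]='k': occ=0, LF[1]=C('k')+0=4+0=4
L[2]='y': occ=0, LF[2]=C('y')+0=6+0=6
L[3]='k': occ=1, LF[3]=C('k')+1=4+1=5
L[4]='a': occ=0, LF[4]=C('a')+0=2+0=2
L[5]='$': occ=0, LF[5]=C('$')+0=0+0=0
L[6]='a': occ=1, LF[6]=C('a')+1=2+1=3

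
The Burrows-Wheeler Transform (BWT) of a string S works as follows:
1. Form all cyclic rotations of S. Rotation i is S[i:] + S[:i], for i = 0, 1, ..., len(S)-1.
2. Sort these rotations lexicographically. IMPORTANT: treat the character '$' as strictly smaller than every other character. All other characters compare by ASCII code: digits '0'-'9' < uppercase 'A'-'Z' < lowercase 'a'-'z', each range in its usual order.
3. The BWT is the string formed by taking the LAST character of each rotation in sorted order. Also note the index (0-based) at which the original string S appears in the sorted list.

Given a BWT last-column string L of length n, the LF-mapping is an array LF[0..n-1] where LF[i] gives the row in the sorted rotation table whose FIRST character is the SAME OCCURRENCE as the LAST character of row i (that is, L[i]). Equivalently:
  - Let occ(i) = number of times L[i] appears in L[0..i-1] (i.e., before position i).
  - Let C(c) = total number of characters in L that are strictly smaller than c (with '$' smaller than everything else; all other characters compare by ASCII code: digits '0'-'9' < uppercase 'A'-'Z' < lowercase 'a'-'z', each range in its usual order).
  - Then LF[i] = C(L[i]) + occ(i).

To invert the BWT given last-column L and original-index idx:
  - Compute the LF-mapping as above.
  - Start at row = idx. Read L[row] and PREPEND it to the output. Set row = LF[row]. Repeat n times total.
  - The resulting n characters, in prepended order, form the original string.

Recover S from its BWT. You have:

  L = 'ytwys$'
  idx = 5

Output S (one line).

Answer: ywtsy$

Derivation:
LF mapping: 4 2 3 5 1 0
Walk LF starting at row 5, prepending L[row]:
  step 1: row=5, L[5]='$', prepend. Next row=LF[5]=0
  step 2: row=0, L[0]='y', prepend. Next row=LF[0]=4
  step 3: row=4, L[4]='s', prepend. Next row=LF[4]=1
  step 4: row=1, L[1]='t', prepend. Next row=LF[1]=2
  step 5: row=2, L[2]='w', prepend. Next row=LF[2]=3
  step 6: row=3, L[3]='y', prepend. Next row=LF[3]=5
Reversed output: ywtsy$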